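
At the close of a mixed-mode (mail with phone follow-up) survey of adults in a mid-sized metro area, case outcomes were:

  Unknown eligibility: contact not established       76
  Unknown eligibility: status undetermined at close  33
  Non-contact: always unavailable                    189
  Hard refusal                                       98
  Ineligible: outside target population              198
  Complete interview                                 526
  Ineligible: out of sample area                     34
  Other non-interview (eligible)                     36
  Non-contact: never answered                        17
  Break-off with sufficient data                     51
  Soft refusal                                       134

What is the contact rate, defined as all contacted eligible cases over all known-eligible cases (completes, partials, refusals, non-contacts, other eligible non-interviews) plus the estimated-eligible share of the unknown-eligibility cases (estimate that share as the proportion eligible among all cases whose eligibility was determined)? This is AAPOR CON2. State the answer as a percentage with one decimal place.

Refusal or break-off = 98 + 134 = 232
Never reached = 17 + 189 = 206
Undetermined eligibility = 76 + 33 = 109
Screened out, ineligible = 198 + 34 = 232
Numerator = 526 + 51 + 232 + 36 = 845
Known eligible = 526 + 51 + 232 + 206 + 36 = 1051
e = 1051 / (1051 + 232) = 1051 / 1283 = 0.8192
Estimated eligible among unknowns = 0.8192 × 109 = 89.29
Base = 1051 + 89.29 = 1140.29
CON2 = 845 / 1140.29 = 0.7410

74.1%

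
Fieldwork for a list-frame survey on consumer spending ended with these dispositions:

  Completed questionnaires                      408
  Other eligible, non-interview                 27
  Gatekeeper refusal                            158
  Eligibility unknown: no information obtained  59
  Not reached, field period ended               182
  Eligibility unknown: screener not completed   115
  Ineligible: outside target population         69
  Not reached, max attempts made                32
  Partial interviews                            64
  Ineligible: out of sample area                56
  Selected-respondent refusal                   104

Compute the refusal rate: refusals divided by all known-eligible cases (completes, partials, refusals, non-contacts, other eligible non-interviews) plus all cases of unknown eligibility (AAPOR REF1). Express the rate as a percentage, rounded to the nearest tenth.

22.8%

Refusal or break-off = 158 + 104 = 262
No contact after all attempts = 182 + 32 = 214
Unknown if eligible = 115 + 59 = 174
Ineligible = 69 + 56 = 125
Top → 262
Base → 408 + 64 + 262 + 214 + 27 + 174 = 1149
REF1 = 262 / 1149 = 0.2280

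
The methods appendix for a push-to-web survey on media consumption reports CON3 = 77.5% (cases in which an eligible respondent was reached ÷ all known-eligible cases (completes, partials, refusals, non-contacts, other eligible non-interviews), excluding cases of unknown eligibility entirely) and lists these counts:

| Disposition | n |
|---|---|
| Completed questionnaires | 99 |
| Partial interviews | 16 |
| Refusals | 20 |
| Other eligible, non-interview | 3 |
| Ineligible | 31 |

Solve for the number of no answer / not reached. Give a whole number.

Top = 99 + 16 + 20 + 3 = 138
CON3 = 138 / D = 0.775
D = 138 / 0.775 = 178.1
Remaining denominator categories sum to 138
no answer / not reached = 178.1 − 138 ≈ 40

40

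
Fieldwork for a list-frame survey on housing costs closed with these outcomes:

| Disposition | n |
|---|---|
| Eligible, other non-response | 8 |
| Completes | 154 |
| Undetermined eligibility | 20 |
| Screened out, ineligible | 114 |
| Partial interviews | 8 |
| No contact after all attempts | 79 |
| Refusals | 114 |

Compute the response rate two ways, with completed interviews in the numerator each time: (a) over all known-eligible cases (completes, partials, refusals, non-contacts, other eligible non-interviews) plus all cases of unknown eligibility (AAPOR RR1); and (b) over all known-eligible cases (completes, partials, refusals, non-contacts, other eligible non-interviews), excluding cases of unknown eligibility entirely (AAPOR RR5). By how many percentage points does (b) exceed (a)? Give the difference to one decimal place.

Num → 154
Denominator → 154 + 8 + 114 + 79 + 8 + 20 = 383
RR1 = 154 / 383 = 0.4021
Denominator → 154 + 8 + 114 + 79 + 8 = 363
RR5 = 154 / 363 = 0.4242
Difference = 42.42 − 40.21 = 2.21 percentage points

2.2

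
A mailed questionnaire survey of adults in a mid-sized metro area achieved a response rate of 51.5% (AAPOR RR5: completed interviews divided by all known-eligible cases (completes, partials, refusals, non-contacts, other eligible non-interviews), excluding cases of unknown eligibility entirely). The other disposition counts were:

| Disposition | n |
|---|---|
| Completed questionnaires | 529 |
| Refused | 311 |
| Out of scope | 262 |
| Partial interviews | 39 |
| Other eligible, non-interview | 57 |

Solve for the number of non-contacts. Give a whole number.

91

RR5 = 529 / D = 0.515
D = 529 / 0.515 = 1027.2
Remaining denominator categories sum to 936
non-contacts = 1027.2 − 936 ≈ 91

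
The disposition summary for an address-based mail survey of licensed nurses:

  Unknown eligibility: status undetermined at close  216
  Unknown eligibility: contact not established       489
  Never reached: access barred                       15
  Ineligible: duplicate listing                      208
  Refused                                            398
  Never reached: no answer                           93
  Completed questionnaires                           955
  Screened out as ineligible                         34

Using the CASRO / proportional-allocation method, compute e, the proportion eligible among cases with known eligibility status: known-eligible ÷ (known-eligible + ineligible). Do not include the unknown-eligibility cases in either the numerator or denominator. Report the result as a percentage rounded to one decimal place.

Non-contacts = 93 + 15 = 108
Undetermined eligibility = 489 + 216 = 705
Out of scope = 34 + 208 = 242
Known eligible: 955 + 398 + 108 = 1461
e = 1461 / (1461 + 242) = 1461 / 1703 = 0.8579

85.8%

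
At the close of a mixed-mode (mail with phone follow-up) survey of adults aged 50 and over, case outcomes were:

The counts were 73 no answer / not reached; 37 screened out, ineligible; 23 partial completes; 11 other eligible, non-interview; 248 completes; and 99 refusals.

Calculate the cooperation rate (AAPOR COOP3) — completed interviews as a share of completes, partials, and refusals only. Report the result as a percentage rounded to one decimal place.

Numerator: 248
Denominator: 248 + 23 + 99 = 370
COOP3 = 248 / 370 = 0.6703

67.0%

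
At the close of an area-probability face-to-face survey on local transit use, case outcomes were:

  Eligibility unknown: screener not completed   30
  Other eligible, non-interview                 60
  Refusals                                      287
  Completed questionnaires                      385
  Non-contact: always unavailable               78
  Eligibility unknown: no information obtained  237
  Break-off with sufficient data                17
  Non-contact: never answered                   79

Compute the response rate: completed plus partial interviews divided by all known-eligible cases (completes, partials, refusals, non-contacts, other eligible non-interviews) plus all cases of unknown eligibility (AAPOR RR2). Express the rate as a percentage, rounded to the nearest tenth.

34.3%

No answer / not reached = 79 + 78 = 157
Unknown if eligible = 30 + 237 = 267
Top → 385 + 17 = 402
Denominator → 385 + 17 + 287 + 157 + 60 + 267 = 1173
RR2 = 402 / 1173 = 0.3427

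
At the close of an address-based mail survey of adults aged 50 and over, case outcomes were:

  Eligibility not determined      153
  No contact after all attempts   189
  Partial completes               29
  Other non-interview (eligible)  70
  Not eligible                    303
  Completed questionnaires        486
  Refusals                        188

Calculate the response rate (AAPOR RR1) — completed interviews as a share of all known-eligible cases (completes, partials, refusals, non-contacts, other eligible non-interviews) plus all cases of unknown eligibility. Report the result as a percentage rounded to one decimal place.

43.6%

Top = 486
Denom = 486 + 29 + 188 + 189 + 70 + 153 = 1115
RR1 = 486 / 1115 = 0.4359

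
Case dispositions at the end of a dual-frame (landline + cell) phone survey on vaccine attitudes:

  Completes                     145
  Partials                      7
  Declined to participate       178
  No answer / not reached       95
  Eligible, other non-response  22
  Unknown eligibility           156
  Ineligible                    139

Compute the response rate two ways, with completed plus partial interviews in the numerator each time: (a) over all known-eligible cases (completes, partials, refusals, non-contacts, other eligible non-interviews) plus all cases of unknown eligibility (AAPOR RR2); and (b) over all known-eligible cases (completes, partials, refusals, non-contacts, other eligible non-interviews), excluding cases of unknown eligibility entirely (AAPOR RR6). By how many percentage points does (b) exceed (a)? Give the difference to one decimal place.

Num = 145 + 7 = 152
Base = 145 + 7 + 178 + 95 + 22 + 156 = 603
RR2 = 152 / 603 = 0.2521
Base = 145 + 7 + 178 + 95 + 22 = 447
RR6 = 152 / 447 = 0.3400
Difference = 34.00 − 25.21 = 8.79 percentage points

8.8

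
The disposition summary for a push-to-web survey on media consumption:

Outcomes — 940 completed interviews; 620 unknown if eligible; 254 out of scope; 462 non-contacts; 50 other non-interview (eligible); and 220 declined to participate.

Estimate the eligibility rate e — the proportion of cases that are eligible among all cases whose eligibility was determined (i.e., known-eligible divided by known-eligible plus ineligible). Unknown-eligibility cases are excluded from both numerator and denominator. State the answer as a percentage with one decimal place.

86.8%

Known eligible = 940 + 220 + 462 + 50 = 1672
e = 1672 / (1672 + 254) = 1672 / 1926 = 0.8681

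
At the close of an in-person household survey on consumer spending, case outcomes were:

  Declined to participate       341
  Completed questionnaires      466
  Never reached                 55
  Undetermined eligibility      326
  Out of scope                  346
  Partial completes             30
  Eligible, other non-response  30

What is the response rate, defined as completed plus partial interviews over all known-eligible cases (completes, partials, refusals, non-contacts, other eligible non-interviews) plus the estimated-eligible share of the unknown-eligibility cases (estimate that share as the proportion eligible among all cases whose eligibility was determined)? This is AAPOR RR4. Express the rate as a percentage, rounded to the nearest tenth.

42.8%

Top = 466 + 30 = 496
Known eligible = 466 + 30 + 341 + 55 + 30 = 922
e = 922 / (922 + 346) = 922 / 1268 = 0.7271
Eligible share of unknowns = 0.7271 × 326 = 237.03
Denominator = 922 + 237.03 = 1159.03
RR4 = 496 / 1159.03 = 0.4279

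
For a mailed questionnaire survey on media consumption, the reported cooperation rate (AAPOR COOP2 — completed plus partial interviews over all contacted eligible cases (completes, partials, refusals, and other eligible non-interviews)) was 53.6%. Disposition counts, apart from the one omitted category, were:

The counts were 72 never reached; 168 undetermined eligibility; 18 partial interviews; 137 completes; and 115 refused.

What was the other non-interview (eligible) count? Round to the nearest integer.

Top = 137 + 18 = 155
COOP2 = 155 / D = 0.536
D = 155 / 0.536 = 289.2
Other denominator terms total 270
other non-interview (eligible) = 289.2 − 270 ≈ 19

19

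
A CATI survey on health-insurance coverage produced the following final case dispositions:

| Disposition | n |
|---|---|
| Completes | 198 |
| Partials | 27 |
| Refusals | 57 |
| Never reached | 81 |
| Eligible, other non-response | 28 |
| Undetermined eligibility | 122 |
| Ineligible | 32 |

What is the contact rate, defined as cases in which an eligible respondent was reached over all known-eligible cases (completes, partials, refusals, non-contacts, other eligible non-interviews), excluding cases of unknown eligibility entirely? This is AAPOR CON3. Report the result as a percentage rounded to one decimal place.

Num → 198 + 27 + 57 + 28 = 310
Base → 198 + 27 + 57 + 81 + 28 = 391
CON3 = 310 / 391 = 0.7928

79.3%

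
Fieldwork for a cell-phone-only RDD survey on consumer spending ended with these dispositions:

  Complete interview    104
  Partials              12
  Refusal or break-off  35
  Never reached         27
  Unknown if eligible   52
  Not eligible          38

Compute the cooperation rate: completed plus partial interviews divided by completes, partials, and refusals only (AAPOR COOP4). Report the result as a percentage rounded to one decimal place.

Top → 104 + 12 = 116
Base → 104 + 12 + 35 = 151
COOP4 = 116 / 151 = 0.7682

76.8%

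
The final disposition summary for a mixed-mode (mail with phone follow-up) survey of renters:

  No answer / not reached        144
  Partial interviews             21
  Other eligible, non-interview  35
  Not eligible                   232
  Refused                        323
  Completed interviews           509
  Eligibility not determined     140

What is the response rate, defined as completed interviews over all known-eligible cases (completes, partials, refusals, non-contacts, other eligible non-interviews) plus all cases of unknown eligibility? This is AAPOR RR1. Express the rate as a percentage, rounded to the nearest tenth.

43.4%

Numerator: 509
Denominator: 509 + 21 + 323 + 144 + 35 + 140 = 1172
RR1 = 509 / 1172 = 0.4343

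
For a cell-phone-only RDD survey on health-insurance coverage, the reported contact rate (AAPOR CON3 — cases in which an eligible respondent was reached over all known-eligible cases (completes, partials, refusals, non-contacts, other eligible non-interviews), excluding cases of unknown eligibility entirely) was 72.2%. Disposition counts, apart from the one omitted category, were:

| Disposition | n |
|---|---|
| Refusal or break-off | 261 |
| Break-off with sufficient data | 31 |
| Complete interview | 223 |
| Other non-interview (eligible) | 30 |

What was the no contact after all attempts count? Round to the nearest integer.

Num: 223 + 31 + 261 + 30 = 545
CON3 = 545 / D = 0.722
D = 545 / 0.722 = 754.8
Rest of base = 545
no contact after all attempts = 754.8 − 545 ≈ 210

210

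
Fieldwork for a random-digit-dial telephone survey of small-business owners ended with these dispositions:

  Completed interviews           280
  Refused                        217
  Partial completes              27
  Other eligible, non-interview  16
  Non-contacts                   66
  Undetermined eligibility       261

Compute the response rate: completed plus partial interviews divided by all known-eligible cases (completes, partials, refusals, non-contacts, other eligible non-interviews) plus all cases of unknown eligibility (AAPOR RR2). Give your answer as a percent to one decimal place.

35.4%

Numerator: 280 + 27 = 307
Base: 280 + 27 + 217 + 66 + 16 + 261 = 867
RR2 = 307 / 867 = 0.3541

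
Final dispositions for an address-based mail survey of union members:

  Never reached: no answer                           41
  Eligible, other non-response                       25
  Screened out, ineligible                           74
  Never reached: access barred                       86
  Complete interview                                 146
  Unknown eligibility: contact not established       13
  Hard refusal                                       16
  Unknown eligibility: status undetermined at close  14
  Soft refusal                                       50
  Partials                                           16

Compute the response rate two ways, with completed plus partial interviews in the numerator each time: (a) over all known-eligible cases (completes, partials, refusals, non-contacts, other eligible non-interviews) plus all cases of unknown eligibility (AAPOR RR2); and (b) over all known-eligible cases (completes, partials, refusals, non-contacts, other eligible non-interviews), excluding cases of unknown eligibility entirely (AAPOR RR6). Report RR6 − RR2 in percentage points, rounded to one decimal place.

2.8

Declined to participate = 16 + 50 = 66
Non-contacts = 41 + 86 = 127
Unknown if eligible = 13 + 14 = 27
Numerator → 146 + 16 = 162
Base → 146 + 16 + 66 + 127 + 25 + 27 = 407
RR2 = 162 / 407 = 0.3980
Base → 146 + 16 + 66 + 127 + 25 = 380
RR6 = 162 / 380 = 0.4263
Difference = 42.63 − 39.80 = 2.83 percentage points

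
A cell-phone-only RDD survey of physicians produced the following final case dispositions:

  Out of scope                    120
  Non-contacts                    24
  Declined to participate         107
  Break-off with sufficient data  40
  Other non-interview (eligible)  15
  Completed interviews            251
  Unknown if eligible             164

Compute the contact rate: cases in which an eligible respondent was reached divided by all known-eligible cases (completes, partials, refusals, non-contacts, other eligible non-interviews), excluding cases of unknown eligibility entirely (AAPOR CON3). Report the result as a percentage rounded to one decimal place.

94.5%

Top: 251 + 40 + 107 + 15 = 413
Denominator: 251 + 40 + 107 + 24 + 15 = 437
CON3 = 413 / 437 = 0.9451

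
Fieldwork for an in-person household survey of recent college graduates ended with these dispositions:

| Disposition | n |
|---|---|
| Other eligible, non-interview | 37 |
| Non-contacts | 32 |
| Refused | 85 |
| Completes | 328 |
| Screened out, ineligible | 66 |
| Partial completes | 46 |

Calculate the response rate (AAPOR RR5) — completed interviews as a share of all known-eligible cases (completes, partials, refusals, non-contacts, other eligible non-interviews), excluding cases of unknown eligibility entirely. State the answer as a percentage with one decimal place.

62.1%

Num = 328
Denominator = 328 + 46 + 85 + 32 + 37 = 528
RR5 = 328 / 528 = 0.6212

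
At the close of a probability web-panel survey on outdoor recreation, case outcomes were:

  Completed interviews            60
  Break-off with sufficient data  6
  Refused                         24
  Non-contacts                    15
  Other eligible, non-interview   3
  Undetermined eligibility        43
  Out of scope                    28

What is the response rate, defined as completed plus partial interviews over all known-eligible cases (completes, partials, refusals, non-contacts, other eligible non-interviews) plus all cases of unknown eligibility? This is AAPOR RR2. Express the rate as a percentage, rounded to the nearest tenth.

43.7%

Num: 60 + 6 = 66
Base: 60 + 6 + 24 + 15 + 3 + 43 = 151
RR2 = 66 / 151 = 0.4371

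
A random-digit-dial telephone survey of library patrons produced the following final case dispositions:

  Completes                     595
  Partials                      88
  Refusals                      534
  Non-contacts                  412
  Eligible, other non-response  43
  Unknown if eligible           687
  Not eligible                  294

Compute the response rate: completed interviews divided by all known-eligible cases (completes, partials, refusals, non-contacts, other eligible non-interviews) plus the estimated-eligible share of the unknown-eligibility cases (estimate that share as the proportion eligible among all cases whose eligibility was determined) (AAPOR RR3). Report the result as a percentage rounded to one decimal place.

Num = 595
Known eligible = 595 + 88 + 534 + 412 + 43 = 1672
e = 1672 / (1672 + 294) = 1672 / 1966 = 0.8505
e × U = 0.8505 × 687 = 584.29
Base = 1672 + 584.29 = 2256.29
RR3 = 595 / 2256.29 = 0.2637

26.4%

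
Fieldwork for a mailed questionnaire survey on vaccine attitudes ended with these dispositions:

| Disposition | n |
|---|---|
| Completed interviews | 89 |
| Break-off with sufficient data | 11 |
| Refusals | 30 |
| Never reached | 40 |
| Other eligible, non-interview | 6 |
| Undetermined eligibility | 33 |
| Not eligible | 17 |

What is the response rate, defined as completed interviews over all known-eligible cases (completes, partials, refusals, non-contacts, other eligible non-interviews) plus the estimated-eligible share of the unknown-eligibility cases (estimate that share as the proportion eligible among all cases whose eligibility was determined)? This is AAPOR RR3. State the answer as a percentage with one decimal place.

Num: 89
Determined eligible: 89 + 11 + 30 + 40 + 6 = 176
e = 176 / (176 + 17) = 176 / 193 = 0.9119
Eligible share of unknowns: 0.9119 × 33 = 30.09
Denom: 176 + 30.09 = 206.09
RR3 = 89 / 206.09 = 0.4319

43.2%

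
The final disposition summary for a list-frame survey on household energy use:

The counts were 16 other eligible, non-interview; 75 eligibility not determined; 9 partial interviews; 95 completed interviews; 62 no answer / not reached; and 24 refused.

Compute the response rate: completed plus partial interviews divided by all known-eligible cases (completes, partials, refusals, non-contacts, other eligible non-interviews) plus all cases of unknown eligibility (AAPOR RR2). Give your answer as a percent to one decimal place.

37.0%

Top: 95 + 9 = 104
Denominator: 95 + 9 + 24 + 62 + 16 + 75 = 281
RR2 = 104 / 281 = 0.3701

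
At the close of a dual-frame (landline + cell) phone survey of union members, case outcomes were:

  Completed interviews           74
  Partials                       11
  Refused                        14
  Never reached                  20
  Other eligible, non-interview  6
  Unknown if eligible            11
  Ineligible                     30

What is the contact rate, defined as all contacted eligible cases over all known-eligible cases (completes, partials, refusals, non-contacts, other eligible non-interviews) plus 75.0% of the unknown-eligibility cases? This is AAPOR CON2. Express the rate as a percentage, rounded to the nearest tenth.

78.8%

Numerator → 74 + 11 + 14 + 6 = 105
Determined eligible → 74 + 11 + 14 + 20 + 6 = 125
Eligible share of unknowns → 0.7500 × 11 = 8.25
Denominator → 125 + 8.25 = 133.25
CON2 = 105 / 133.25 = 0.7880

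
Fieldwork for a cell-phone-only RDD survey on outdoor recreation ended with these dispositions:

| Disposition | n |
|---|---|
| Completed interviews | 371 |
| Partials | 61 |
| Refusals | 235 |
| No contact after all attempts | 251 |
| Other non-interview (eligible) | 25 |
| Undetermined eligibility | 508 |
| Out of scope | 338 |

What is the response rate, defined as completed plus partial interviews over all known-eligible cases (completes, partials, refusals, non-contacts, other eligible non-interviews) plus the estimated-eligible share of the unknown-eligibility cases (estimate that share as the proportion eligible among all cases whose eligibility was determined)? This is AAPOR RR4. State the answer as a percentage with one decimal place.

32.8%

Numerator: 371 + 61 = 432
Known eligible: 371 + 61 + 235 + 251 + 25 = 943
e = 943 / (943 + 338) = 943 / 1281 = 0.7361
e × U: 0.7361 × 508 = 373.94
Denom: 943 + 373.94 = 1316.94
RR4 = 432 / 1316.94 = 0.3280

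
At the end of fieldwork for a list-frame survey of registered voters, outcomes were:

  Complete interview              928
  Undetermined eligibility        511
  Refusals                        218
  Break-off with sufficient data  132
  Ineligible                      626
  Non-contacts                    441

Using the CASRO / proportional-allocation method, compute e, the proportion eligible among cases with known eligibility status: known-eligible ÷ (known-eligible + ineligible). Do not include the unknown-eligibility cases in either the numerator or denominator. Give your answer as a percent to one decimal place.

Known eligible → 928 + 132 + 218 + 441 = 1719
e = 1719 / (1719 + 626) = 1719 / 2345 = 0.7330

73.3%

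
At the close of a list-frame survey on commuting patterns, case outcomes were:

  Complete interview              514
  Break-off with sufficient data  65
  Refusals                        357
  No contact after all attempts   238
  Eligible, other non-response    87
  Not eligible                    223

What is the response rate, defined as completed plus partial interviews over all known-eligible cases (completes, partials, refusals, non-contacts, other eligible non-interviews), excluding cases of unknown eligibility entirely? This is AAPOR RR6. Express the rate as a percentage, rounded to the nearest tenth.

45.9%

Top → 514 + 65 = 579
Base → 514 + 65 + 357 + 238 + 87 = 1261
RR6 = 579 / 1261 = 0.4592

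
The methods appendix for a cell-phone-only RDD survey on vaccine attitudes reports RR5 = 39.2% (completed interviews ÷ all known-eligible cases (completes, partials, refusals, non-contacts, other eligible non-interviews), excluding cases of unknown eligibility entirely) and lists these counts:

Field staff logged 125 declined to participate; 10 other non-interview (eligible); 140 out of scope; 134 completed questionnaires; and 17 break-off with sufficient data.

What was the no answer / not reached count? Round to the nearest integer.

RR5 = 134 / D = 0.392
D = 134 / 0.392 = 341.8
Other denominator terms total 286
no answer / not reached = 341.8 − 286 ≈ 56

56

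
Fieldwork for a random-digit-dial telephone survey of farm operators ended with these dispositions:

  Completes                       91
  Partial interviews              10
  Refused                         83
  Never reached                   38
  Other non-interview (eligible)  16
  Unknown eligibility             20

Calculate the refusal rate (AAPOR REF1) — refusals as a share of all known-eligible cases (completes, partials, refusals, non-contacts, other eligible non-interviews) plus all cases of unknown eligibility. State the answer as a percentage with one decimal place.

32.2%

Numerator: 83
Base: 91 + 10 + 83 + 38 + 16 + 20 = 258
REF1 = 83 / 258 = 0.3217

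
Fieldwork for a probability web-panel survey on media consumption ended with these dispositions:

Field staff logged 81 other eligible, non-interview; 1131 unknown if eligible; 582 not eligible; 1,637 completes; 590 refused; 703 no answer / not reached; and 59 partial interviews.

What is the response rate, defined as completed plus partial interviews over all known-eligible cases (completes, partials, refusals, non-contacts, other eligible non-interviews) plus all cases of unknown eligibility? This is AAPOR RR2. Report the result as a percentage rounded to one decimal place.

Top: 1637 + 59 = 1696
Denom: 1637 + 59 + 590 + 703 + 81 + 1131 = 4201
RR2 = 1696 / 4201 = 0.4037

40.4%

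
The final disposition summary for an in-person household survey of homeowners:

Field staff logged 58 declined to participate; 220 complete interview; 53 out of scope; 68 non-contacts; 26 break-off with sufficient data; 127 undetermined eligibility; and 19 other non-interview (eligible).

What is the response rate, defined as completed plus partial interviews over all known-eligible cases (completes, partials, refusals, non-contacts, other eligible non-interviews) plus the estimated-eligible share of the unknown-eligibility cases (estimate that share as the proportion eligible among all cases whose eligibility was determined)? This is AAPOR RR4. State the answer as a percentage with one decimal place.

48.9%

Num = 220 + 26 = 246
Eligible (known) = 220 + 26 + 58 + 68 + 19 = 391
e = 391 / (391 + 53) = 391 / 444 = 0.8806
Eligible share of unknowns = 0.8806 × 127 = 111.84
Base = 391 + 111.84 = 502.84
RR4 = 246 / 502.84 = 0.4892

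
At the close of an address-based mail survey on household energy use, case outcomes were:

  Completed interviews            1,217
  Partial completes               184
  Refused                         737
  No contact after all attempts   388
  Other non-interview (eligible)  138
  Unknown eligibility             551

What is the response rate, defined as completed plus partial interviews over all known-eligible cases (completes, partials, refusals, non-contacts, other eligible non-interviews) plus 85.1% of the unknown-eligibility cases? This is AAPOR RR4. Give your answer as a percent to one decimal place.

Numerator = 1217 + 184 = 1401
Known eligible = 1217 + 184 + 737 + 388 + 138 = 2664
Estimated eligible among unknowns = 0.8510 × 551 = 468.90
Base = 2664 + 468.90 = 3132.90
RR4 = 1401 / 3132.90 = 0.4472

44.7%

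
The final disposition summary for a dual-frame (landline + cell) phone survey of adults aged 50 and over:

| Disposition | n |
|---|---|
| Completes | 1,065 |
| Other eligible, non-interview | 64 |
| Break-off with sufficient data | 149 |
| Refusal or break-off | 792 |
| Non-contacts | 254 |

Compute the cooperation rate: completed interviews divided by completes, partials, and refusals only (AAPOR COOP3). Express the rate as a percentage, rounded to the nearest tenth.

53.1%

Top = 1065
Denominator = 1065 + 149 + 792 = 2006
COOP3 = 1065 / 2006 = 0.5309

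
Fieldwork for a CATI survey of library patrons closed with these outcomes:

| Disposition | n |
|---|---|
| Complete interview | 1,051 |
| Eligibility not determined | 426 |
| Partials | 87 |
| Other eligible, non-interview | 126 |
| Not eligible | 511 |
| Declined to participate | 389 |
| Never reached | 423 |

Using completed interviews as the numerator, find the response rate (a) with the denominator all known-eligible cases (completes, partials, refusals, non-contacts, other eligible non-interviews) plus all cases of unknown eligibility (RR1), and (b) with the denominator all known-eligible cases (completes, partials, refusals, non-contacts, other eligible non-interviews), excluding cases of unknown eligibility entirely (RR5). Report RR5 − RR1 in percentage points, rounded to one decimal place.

Num = 1051
Denominator = 1051 + 87 + 389 + 423 + 126 + 426 = 2502
RR1 = 1051 / 2502 = 0.4201
Denominator = 1051 + 87 + 389 + 423 + 126 = 2076
RR5 = 1051 / 2076 = 0.5063
Difference = 50.63 − 42.01 = 8.62 percentage points

8.6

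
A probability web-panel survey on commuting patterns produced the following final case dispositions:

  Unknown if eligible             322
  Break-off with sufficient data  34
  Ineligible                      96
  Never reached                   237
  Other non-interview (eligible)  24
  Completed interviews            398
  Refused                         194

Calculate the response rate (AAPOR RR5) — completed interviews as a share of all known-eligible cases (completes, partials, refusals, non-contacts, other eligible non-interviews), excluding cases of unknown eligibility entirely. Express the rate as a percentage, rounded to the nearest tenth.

44.9%

Num = 398
Denom = 398 + 34 + 194 + 237 + 24 = 887
RR5 = 398 / 887 = 0.4487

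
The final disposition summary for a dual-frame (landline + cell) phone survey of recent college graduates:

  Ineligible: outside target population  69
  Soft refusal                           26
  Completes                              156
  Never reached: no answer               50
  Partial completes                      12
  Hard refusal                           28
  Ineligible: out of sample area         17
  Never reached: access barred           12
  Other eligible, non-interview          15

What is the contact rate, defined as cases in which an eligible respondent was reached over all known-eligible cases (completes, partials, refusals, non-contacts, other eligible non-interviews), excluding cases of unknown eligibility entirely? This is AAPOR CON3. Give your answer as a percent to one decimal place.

Refused = 28 + 26 = 54
Non-contacts = 50 + 12 = 62
Ineligible = 69 + 17 = 86
Numerator: 156 + 12 + 54 + 15 = 237
Denominator: 156 + 12 + 54 + 62 + 15 = 299
CON3 = 237 / 299 = 0.7926

79.3%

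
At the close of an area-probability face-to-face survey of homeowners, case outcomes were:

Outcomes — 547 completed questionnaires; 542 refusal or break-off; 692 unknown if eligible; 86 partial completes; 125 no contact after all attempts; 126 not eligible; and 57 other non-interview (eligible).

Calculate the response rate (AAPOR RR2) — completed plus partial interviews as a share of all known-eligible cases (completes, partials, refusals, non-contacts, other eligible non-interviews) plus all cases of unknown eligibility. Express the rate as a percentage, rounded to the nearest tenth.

Top: 547 + 86 = 633
Base: 547 + 86 + 542 + 125 + 57 + 692 = 2049
RR2 = 633 / 2049 = 0.3089

30.9%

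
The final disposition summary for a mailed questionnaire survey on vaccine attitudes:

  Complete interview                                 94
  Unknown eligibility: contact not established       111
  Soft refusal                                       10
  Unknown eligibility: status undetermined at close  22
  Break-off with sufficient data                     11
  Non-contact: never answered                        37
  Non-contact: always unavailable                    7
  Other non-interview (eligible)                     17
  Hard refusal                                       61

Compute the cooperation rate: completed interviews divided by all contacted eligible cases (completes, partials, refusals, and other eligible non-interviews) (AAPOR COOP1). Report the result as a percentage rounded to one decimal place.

48.7%

Declined to participate = 61 + 10 = 71
No contact after all attempts = 37 + 7 = 44
Unknown eligibility = 111 + 22 = 133
Num = 94
Denom = 94 + 11 + 71 + 17 = 193
COOP1 = 94 / 193 = 0.4870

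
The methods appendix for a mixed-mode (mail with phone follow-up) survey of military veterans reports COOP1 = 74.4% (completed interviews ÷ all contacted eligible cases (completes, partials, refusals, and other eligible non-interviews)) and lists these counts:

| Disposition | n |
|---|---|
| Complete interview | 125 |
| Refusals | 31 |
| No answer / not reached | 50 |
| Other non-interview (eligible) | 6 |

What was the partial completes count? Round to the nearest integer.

COOP1 = 125 / D = 0.744
D = 125 / 0.744 = 168.0
Rest of base = 162
partial completes = 168.0 − 162 ≈ 6

6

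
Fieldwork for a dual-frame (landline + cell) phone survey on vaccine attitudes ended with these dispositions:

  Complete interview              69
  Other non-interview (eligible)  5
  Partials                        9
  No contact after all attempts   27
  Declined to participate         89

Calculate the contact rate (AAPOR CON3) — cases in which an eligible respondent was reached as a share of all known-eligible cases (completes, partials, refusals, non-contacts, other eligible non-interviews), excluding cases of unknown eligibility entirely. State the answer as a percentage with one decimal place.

86.4%

Numerator: 69 + 9 + 89 + 5 = 172
Denominator: 69 + 9 + 89 + 27 + 5 = 199
CON3 = 172 / 199 = 0.8643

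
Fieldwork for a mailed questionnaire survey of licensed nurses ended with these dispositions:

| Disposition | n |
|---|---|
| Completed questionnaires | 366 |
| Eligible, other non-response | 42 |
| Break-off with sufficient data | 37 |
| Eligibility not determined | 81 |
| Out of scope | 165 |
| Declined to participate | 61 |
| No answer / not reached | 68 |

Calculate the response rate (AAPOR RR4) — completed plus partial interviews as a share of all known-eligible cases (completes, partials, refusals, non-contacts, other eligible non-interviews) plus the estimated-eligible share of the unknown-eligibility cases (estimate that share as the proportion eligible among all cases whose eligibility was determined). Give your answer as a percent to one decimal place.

63.3%

Num: 366 + 37 = 403
Eligible (known): 366 + 37 + 61 + 68 + 42 = 574
e = 574 / (574 + 165) = 574 / 739 = 0.7767
Estimated eligible among unknowns: 0.7767 × 81 = 62.91
Base: 574 + 62.91 = 636.91
RR4 = 403 / 636.91 = 0.6327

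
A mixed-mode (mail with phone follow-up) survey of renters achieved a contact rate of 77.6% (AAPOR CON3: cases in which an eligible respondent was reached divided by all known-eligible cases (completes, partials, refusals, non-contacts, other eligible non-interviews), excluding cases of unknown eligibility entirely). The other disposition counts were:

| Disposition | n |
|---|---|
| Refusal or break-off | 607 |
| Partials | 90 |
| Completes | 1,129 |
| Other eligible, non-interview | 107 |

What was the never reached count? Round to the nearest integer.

Top: 1129 + 90 + 607 + 107 = 1933
CON3 = 1933 / D = 0.776
D = 1933 / 0.776 = 2491.0
Remaining denominator categories sum to 1933
never reached = 2491.0 − 1933 ≈ 558

558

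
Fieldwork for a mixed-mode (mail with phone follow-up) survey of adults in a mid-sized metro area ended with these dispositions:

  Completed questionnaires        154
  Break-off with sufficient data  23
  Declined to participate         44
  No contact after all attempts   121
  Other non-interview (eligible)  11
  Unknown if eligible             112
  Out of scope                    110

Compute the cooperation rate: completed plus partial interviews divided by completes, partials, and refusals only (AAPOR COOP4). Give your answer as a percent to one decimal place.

80.1%

Num: 154 + 23 = 177
Base: 154 + 23 + 44 = 221
COOP4 = 177 / 221 = 0.8009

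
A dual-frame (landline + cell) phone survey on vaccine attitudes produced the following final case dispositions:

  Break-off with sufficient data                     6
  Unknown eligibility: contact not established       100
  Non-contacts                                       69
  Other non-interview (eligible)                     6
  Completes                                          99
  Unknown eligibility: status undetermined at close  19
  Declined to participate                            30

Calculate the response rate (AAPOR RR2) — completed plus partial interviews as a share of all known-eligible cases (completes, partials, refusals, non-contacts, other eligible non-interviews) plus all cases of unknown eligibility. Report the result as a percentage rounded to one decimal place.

31.9%

Eligibility not determined = 100 + 19 = 119
Top → 99 + 6 = 105
Denominator → 99 + 6 + 30 + 69 + 6 + 119 = 329
RR2 = 105 / 329 = 0.3191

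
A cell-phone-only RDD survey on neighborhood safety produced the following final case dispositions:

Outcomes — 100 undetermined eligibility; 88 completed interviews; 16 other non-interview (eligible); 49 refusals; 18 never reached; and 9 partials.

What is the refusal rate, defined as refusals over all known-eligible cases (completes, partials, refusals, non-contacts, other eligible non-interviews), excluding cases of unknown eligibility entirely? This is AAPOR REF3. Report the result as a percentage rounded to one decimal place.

27.2%

Numerator = 49
Denom = 88 + 9 + 49 + 18 + 16 = 180
REF3 = 49 / 180 = 0.2722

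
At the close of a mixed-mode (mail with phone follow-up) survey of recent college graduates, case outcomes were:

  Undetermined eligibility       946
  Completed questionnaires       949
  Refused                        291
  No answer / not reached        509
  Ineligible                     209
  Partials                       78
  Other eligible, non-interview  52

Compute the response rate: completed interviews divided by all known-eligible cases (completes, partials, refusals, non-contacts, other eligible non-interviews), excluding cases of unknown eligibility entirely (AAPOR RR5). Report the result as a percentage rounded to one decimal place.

Num → 949
Base → 949 + 78 + 291 + 509 + 52 = 1879
RR5 = 949 / 1879 = 0.5051

50.5%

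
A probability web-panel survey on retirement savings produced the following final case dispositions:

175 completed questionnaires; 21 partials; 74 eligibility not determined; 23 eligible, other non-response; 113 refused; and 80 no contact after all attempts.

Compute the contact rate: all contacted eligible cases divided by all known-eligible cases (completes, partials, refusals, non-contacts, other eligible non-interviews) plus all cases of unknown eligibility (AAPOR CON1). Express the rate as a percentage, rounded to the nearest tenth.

Numerator = 175 + 21 + 113 + 23 = 332
Denominator = 175 + 21 + 113 + 80 + 23 + 74 = 486
CON1 = 332 / 486 = 0.6831

68.3%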